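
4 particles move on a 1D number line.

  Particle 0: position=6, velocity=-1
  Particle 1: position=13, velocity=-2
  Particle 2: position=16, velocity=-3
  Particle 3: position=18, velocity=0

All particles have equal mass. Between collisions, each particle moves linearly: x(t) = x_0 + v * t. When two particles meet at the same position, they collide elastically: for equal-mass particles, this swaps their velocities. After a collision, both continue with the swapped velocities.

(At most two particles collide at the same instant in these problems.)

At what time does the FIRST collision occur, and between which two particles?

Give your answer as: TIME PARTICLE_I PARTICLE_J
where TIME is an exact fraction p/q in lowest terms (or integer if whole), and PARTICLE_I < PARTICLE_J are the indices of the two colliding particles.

Answer: 3 1 2

Derivation:
Pair (0,1): pos 6,13 vel -1,-2 -> gap=7, closing at 1/unit, collide at t=7
Pair (1,2): pos 13,16 vel -2,-3 -> gap=3, closing at 1/unit, collide at t=3
Pair (2,3): pos 16,18 vel -3,0 -> not approaching (rel speed -3 <= 0)
Earliest collision: t=3 between 1 and 2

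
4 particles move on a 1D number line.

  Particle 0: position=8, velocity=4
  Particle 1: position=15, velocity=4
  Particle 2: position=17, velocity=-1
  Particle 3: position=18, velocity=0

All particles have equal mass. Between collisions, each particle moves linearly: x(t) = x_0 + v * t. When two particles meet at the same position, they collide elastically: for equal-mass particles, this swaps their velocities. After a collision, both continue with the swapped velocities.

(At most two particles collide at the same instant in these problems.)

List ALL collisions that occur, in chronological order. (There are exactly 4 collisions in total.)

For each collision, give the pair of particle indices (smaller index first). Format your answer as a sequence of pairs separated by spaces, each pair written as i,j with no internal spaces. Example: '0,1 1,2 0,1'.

Collision at t=2/5: particles 1 and 2 swap velocities; positions: p0=48/5 p1=83/5 p2=83/5 p3=18; velocities now: v0=4 v1=-1 v2=4 v3=0
Collision at t=3/4: particles 2 and 3 swap velocities; positions: p0=11 p1=65/4 p2=18 p3=18; velocities now: v0=4 v1=-1 v2=0 v3=4
Collision at t=9/5: particles 0 and 1 swap velocities; positions: p0=76/5 p1=76/5 p2=18 p3=111/5; velocities now: v0=-1 v1=4 v2=0 v3=4
Collision at t=5/2: particles 1 and 2 swap velocities; positions: p0=29/2 p1=18 p2=18 p3=25; velocities now: v0=-1 v1=0 v2=4 v3=4

Answer: 1,2 2,3 0,1 1,2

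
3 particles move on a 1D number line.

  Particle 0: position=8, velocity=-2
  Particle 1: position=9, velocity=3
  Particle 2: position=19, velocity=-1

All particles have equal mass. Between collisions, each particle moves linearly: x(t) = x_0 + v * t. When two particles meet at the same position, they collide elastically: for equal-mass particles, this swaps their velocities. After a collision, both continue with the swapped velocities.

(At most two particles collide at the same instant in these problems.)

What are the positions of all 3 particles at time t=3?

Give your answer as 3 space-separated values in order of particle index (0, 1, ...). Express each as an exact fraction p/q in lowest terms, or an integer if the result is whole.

Collision at t=5/2: particles 1 and 2 swap velocities; positions: p0=3 p1=33/2 p2=33/2; velocities now: v0=-2 v1=-1 v2=3
Advance to t=3 (no further collisions before then); velocities: v0=-2 v1=-1 v2=3; positions = 2 16 18

Answer: 2 16 18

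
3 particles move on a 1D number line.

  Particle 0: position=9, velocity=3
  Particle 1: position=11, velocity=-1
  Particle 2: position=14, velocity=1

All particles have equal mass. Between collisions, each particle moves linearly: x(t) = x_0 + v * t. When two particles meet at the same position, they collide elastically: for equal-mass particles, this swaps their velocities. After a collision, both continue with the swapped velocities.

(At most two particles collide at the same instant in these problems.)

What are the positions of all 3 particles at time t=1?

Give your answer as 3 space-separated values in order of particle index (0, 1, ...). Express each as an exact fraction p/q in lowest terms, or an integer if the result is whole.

Collision at t=1/2: particles 0 and 1 swap velocities; positions: p0=21/2 p1=21/2 p2=29/2; velocities now: v0=-1 v1=3 v2=1
Advance to t=1 (no further collisions before then); velocities: v0=-1 v1=3 v2=1; positions = 10 12 15

Answer: 10 12 15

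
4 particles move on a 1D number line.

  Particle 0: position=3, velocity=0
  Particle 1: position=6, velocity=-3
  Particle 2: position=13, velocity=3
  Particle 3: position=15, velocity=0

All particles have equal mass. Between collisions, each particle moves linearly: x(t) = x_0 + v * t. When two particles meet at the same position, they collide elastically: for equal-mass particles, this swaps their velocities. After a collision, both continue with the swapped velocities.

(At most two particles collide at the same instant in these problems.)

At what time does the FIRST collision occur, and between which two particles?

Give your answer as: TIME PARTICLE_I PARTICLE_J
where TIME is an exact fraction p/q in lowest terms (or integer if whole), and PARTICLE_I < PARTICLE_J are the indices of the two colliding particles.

Answer: 2/3 2 3

Derivation:
Pair (0,1): pos 3,6 vel 0,-3 -> gap=3, closing at 3/unit, collide at t=1
Pair (1,2): pos 6,13 vel -3,3 -> not approaching (rel speed -6 <= 0)
Pair (2,3): pos 13,15 vel 3,0 -> gap=2, closing at 3/unit, collide at t=2/3
Earliest collision: t=2/3 between 2 and 3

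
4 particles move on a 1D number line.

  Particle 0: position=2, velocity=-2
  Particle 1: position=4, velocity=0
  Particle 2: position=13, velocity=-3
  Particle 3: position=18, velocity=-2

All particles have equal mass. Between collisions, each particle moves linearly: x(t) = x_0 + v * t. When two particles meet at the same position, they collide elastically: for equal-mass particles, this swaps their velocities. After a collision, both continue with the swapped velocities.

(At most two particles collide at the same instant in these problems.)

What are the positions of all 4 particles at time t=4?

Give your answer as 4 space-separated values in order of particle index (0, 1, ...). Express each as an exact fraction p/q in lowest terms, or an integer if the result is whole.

Collision at t=3: particles 1 and 2 swap velocities; positions: p0=-4 p1=4 p2=4 p3=12; velocities now: v0=-2 v1=-3 v2=0 v3=-2
Advance to t=4 (no further collisions before then); velocities: v0=-2 v1=-3 v2=0 v3=-2; positions = -6 1 4 10

Answer: -6 1 4 10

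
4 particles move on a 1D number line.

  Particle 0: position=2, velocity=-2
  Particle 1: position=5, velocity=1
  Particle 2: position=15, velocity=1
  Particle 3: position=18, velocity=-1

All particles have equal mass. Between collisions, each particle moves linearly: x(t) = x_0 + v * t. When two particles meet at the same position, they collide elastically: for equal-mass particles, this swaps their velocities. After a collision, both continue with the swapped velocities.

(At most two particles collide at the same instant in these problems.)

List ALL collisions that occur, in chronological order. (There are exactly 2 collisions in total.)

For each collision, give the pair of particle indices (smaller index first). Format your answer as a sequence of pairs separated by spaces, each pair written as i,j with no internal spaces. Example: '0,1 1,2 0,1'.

Collision at t=3/2: particles 2 and 3 swap velocities; positions: p0=-1 p1=13/2 p2=33/2 p3=33/2; velocities now: v0=-2 v1=1 v2=-1 v3=1
Collision at t=13/2: particles 1 and 2 swap velocities; positions: p0=-11 p1=23/2 p2=23/2 p3=43/2; velocities now: v0=-2 v1=-1 v2=1 v3=1

Answer: 2,3 1,2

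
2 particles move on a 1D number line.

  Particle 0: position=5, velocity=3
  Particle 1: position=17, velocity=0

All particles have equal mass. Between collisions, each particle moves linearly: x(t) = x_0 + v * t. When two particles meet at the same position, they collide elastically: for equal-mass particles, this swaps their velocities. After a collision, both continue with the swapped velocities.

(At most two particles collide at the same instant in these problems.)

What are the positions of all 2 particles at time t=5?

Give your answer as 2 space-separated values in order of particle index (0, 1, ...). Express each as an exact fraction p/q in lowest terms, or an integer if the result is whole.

Answer: 17 20

Derivation:
Collision at t=4: particles 0 and 1 swap velocities; positions: p0=17 p1=17; velocities now: v0=0 v1=3
Advance to t=5 (no further collisions before then); velocities: v0=0 v1=3; positions = 17 20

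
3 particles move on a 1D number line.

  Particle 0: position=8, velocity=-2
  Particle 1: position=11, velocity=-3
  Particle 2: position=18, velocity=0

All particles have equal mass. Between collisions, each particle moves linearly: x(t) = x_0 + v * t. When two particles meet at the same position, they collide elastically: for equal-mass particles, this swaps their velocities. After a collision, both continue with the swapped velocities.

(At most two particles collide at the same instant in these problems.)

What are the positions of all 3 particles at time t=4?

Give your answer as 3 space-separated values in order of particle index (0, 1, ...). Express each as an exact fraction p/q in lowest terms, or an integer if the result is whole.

Answer: -1 0 18

Derivation:
Collision at t=3: particles 0 and 1 swap velocities; positions: p0=2 p1=2 p2=18; velocities now: v0=-3 v1=-2 v2=0
Advance to t=4 (no further collisions before then); velocities: v0=-3 v1=-2 v2=0; positions = -1 0 18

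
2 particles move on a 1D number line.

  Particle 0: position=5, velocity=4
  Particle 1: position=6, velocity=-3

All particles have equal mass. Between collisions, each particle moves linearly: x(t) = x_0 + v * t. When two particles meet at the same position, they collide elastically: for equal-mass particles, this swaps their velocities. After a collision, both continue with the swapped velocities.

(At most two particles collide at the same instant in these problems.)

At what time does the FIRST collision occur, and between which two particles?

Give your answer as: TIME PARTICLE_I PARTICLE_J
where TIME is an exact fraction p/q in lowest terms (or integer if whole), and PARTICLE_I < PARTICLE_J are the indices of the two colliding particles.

Pair (0,1): pos 5,6 vel 4,-3 -> gap=1, closing at 7/unit, collide at t=1/7
Earliest collision: t=1/7 between 0 and 1

Answer: 1/7 0 1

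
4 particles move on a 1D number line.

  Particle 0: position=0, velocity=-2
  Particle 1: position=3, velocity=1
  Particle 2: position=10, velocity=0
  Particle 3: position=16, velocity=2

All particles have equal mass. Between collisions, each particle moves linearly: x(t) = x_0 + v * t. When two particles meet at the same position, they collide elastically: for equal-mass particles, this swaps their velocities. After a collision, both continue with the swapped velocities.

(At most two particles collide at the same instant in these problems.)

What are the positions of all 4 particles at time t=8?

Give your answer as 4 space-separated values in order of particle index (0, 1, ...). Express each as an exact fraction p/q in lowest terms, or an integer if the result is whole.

Collision at t=7: particles 1 and 2 swap velocities; positions: p0=-14 p1=10 p2=10 p3=30; velocities now: v0=-2 v1=0 v2=1 v3=2
Advance to t=8 (no further collisions before then); velocities: v0=-2 v1=0 v2=1 v3=2; positions = -16 10 11 32

Answer: -16 10 11 32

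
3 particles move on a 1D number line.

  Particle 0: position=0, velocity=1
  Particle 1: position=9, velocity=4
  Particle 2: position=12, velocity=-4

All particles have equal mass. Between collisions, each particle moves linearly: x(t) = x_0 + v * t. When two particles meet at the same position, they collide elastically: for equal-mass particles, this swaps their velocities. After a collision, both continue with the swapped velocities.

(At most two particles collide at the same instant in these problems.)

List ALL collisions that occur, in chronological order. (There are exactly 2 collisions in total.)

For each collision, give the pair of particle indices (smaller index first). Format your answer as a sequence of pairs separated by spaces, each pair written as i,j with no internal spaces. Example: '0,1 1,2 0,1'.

Collision at t=3/8: particles 1 and 2 swap velocities; positions: p0=3/8 p1=21/2 p2=21/2; velocities now: v0=1 v1=-4 v2=4
Collision at t=12/5: particles 0 and 1 swap velocities; positions: p0=12/5 p1=12/5 p2=93/5; velocities now: v0=-4 v1=1 v2=4

Answer: 1,2 0,1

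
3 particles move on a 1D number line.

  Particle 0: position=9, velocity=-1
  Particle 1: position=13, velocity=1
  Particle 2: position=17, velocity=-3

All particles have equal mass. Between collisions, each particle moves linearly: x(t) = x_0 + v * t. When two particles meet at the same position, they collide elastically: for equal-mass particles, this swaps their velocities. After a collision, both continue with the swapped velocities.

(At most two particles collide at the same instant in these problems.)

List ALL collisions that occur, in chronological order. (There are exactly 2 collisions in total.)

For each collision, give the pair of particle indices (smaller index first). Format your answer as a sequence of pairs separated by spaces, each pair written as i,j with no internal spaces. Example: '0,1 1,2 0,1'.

Collision at t=1: particles 1 and 2 swap velocities; positions: p0=8 p1=14 p2=14; velocities now: v0=-1 v1=-3 v2=1
Collision at t=4: particles 0 and 1 swap velocities; positions: p0=5 p1=5 p2=17; velocities now: v0=-3 v1=-1 v2=1

Answer: 1,2 0,1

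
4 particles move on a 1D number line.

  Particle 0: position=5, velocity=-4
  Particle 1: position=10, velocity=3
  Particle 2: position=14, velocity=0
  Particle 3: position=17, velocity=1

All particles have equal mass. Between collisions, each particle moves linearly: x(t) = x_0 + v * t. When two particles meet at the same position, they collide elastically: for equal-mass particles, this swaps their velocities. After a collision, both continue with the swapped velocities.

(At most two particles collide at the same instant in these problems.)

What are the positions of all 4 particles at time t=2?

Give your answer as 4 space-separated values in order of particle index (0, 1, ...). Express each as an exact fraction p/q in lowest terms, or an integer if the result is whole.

Collision at t=4/3: particles 1 and 2 swap velocities; positions: p0=-1/3 p1=14 p2=14 p3=55/3; velocities now: v0=-4 v1=0 v2=3 v3=1
Advance to t=2 (no further collisions before then); velocities: v0=-4 v1=0 v2=3 v3=1; positions = -3 14 16 19

Answer: -3 14 16 19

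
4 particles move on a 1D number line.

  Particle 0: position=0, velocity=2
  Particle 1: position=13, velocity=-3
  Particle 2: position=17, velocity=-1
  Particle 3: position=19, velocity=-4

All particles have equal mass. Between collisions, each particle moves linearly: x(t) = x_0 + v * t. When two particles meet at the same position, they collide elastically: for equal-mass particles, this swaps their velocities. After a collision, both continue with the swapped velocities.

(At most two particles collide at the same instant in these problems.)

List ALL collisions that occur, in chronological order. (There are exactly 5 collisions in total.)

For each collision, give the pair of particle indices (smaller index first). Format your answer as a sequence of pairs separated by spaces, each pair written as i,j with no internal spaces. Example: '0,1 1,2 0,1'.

Collision at t=2/3: particles 2 and 3 swap velocities; positions: p0=4/3 p1=11 p2=49/3 p3=49/3; velocities now: v0=2 v1=-3 v2=-4 v3=-1
Collision at t=13/5: particles 0 and 1 swap velocities; positions: p0=26/5 p1=26/5 p2=43/5 p3=72/5; velocities now: v0=-3 v1=2 v2=-4 v3=-1
Collision at t=19/6: particles 1 and 2 swap velocities; positions: p0=7/2 p1=19/3 p2=19/3 p3=83/6; velocities now: v0=-3 v1=-4 v2=2 v3=-1
Collision at t=17/3: particles 2 and 3 swap velocities; positions: p0=-4 p1=-11/3 p2=34/3 p3=34/3; velocities now: v0=-3 v1=-4 v2=-1 v3=2
Collision at t=6: particles 0 and 1 swap velocities; positions: p0=-5 p1=-5 p2=11 p3=12; velocities now: v0=-4 v1=-3 v2=-1 v3=2

Answer: 2,3 0,1 1,2 2,3 0,1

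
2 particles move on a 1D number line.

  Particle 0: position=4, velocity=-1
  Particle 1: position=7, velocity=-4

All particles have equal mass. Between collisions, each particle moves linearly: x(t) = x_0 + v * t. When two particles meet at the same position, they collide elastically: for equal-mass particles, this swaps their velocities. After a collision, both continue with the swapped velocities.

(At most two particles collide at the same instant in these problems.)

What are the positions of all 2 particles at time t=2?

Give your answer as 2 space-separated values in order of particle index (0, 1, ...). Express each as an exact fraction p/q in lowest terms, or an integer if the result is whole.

Collision at t=1: particles 0 and 1 swap velocities; positions: p0=3 p1=3; velocities now: v0=-4 v1=-1
Advance to t=2 (no further collisions before then); velocities: v0=-4 v1=-1; positions = -1 2

Answer: -1 2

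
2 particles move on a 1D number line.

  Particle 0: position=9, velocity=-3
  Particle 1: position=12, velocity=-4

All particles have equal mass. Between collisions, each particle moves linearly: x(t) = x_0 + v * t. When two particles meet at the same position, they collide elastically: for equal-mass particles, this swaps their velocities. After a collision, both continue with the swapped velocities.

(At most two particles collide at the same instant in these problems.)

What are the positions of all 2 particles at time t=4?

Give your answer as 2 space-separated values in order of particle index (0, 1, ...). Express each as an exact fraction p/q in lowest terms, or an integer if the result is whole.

Collision at t=3: particles 0 and 1 swap velocities; positions: p0=0 p1=0; velocities now: v0=-4 v1=-3
Advance to t=4 (no further collisions before then); velocities: v0=-4 v1=-3; positions = -4 -3

Answer: -4 -3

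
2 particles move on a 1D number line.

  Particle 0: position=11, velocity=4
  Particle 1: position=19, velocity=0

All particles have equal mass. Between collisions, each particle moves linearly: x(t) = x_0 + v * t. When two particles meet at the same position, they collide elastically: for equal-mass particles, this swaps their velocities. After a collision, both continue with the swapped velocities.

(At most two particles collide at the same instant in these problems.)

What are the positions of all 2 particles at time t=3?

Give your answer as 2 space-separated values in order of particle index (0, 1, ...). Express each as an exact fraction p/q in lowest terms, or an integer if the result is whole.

Collision at t=2: particles 0 and 1 swap velocities; positions: p0=19 p1=19; velocities now: v0=0 v1=4
Advance to t=3 (no further collisions before then); velocities: v0=0 v1=4; positions = 19 23

Answer: 19 23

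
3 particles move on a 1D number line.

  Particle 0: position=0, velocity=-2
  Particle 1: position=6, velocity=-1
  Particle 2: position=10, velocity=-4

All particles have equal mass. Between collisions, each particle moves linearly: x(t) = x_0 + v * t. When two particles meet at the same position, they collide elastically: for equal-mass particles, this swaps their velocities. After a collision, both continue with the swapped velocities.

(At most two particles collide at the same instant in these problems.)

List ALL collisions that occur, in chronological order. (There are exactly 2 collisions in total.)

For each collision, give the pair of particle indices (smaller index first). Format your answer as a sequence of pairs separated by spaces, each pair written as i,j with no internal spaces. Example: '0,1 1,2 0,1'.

Collision at t=4/3: particles 1 and 2 swap velocities; positions: p0=-8/3 p1=14/3 p2=14/3; velocities now: v0=-2 v1=-4 v2=-1
Collision at t=5: particles 0 and 1 swap velocities; positions: p0=-10 p1=-10 p2=1; velocities now: v0=-4 v1=-2 v2=-1

Answer: 1,2 0,1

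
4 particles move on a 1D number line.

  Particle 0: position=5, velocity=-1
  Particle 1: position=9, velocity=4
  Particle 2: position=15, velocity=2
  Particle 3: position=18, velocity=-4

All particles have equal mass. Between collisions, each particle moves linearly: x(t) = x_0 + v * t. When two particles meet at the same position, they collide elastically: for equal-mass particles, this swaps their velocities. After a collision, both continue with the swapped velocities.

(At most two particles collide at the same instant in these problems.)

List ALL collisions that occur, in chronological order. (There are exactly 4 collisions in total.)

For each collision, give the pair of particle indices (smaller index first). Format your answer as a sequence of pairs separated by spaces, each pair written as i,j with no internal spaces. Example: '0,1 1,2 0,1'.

Answer: 2,3 1,2 2,3 0,1

Derivation:
Collision at t=1/2: particles 2 and 3 swap velocities; positions: p0=9/2 p1=11 p2=16 p3=16; velocities now: v0=-1 v1=4 v2=-4 v3=2
Collision at t=9/8: particles 1 and 2 swap velocities; positions: p0=31/8 p1=27/2 p2=27/2 p3=69/4; velocities now: v0=-1 v1=-4 v2=4 v3=2
Collision at t=3: particles 2 and 3 swap velocities; positions: p0=2 p1=6 p2=21 p3=21; velocities now: v0=-1 v1=-4 v2=2 v3=4
Collision at t=13/3: particles 0 and 1 swap velocities; positions: p0=2/3 p1=2/3 p2=71/3 p3=79/3; velocities now: v0=-4 v1=-1 v2=2 v3=4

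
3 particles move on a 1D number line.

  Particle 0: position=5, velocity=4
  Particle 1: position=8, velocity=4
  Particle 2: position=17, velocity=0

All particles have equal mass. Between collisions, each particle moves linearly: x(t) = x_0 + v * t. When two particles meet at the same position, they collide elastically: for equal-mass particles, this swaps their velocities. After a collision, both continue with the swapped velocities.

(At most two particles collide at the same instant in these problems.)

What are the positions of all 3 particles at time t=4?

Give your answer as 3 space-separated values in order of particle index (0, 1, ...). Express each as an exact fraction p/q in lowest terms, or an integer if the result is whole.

Answer: 17 21 24

Derivation:
Collision at t=9/4: particles 1 and 2 swap velocities; positions: p0=14 p1=17 p2=17; velocities now: v0=4 v1=0 v2=4
Collision at t=3: particles 0 and 1 swap velocities; positions: p0=17 p1=17 p2=20; velocities now: v0=0 v1=4 v2=4
Advance to t=4 (no further collisions before then); velocities: v0=0 v1=4 v2=4; positions = 17 21 24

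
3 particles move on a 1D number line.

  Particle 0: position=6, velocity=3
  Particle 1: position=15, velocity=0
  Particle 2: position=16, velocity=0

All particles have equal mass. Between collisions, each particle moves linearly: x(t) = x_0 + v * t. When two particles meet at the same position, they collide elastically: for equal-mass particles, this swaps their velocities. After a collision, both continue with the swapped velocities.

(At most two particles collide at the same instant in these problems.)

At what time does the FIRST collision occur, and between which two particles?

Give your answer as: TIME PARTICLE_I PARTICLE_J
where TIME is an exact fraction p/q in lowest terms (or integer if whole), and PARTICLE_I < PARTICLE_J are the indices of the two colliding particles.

Pair (0,1): pos 6,15 vel 3,0 -> gap=9, closing at 3/unit, collide at t=3
Pair (1,2): pos 15,16 vel 0,0 -> not approaching (rel speed 0 <= 0)
Earliest collision: t=3 between 0 and 1

Answer: 3 0 1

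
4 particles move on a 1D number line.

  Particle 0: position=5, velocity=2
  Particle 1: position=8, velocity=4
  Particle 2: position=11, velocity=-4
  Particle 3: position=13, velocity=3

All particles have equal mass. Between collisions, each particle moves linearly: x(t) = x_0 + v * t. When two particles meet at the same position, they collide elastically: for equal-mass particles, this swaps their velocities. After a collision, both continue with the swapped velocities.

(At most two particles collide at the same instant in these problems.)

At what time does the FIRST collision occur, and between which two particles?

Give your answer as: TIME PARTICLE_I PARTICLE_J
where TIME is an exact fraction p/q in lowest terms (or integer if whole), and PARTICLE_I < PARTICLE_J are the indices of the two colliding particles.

Pair (0,1): pos 5,8 vel 2,4 -> not approaching (rel speed -2 <= 0)
Pair (1,2): pos 8,11 vel 4,-4 -> gap=3, closing at 8/unit, collide at t=3/8
Pair (2,3): pos 11,13 vel -4,3 -> not approaching (rel speed -7 <= 0)
Earliest collision: t=3/8 between 1 and 2

Answer: 3/8 1 2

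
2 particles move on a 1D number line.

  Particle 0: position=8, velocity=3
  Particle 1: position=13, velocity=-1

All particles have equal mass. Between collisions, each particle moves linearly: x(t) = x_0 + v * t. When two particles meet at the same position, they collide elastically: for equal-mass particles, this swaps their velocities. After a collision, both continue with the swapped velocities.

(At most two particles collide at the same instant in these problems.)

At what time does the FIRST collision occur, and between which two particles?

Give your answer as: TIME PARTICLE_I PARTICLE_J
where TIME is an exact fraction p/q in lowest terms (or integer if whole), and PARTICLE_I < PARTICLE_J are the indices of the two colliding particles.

Answer: 5/4 0 1

Derivation:
Pair (0,1): pos 8,13 vel 3,-1 -> gap=5, closing at 4/unit, collide at t=5/4
Earliest collision: t=5/4 between 0 and 1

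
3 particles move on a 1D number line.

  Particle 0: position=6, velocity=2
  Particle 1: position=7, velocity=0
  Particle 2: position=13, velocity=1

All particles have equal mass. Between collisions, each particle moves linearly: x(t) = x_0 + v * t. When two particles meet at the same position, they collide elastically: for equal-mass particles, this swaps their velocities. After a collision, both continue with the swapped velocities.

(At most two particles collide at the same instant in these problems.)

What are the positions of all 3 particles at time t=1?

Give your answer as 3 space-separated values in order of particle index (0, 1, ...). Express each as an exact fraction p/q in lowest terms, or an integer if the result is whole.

Collision at t=1/2: particles 0 and 1 swap velocities; positions: p0=7 p1=7 p2=27/2; velocities now: v0=0 v1=2 v2=1
Advance to t=1 (no further collisions before then); velocities: v0=0 v1=2 v2=1; positions = 7 8 14

Answer: 7 8 14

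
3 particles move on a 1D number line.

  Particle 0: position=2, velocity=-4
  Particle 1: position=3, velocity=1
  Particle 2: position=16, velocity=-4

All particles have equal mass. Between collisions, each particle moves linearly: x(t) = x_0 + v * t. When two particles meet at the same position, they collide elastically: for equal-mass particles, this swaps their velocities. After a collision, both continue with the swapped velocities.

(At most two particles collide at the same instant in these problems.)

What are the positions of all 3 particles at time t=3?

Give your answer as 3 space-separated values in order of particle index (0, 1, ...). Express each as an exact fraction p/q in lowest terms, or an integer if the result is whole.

Collision at t=13/5: particles 1 and 2 swap velocities; positions: p0=-42/5 p1=28/5 p2=28/5; velocities now: v0=-4 v1=-4 v2=1
Advance to t=3 (no further collisions before then); velocities: v0=-4 v1=-4 v2=1; positions = -10 4 6

Answer: -10 4 6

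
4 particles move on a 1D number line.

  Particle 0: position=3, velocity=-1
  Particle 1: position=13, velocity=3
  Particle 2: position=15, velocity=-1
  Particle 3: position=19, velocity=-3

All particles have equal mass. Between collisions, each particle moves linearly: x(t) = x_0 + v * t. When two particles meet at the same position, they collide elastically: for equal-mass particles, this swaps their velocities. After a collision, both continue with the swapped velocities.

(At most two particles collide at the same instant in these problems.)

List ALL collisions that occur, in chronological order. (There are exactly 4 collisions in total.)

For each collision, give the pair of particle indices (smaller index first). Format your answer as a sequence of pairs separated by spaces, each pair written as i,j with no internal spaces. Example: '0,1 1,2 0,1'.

Collision at t=1/2: particles 1 and 2 swap velocities; positions: p0=5/2 p1=29/2 p2=29/2 p3=35/2; velocities now: v0=-1 v1=-1 v2=3 v3=-3
Collision at t=1: particles 2 and 3 swap velocities; positions: p0=2 p1=14 p2=16 p3=16; velocities now: v0=-1 v1=-1 v2=-3 v3=3
Collision at t=2: particles 1 and 2 swap velocities; positions: p0=1 p1=13 p2=13 p3=19; velocities now: v0=-1 v1=-3 v2=-1 v3=3
Collision at t=8: particles 0 and 1 swap velocities; positions: p0=-5 p1=-5 p2=7 p3=37; velocities now: v0=-3 v1=-1 v2=-1 v3=3

Answer: 1,2 2,3 1,2 0,1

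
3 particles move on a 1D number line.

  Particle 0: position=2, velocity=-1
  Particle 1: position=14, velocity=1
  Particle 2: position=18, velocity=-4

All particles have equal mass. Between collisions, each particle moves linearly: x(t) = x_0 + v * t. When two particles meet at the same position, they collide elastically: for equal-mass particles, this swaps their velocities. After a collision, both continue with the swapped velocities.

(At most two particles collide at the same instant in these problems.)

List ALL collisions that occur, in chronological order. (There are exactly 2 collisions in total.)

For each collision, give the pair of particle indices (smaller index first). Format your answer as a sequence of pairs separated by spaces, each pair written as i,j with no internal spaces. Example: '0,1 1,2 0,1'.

Answer: 1,2 0,1

Derivation:
Collision at t=4/5: particles 1 and 2 swap velocities; positions: p0=6/5 p1=74/5 p2=74/5; velocities now: v0=-1 v1=-4 v2=1
Collision at t=16/3: particles 0 and 1 swap velocities; positions: p0=-10/3 p1=-10/3 p2=58/3; velocities now: v0=-4 v1=-1 v2=1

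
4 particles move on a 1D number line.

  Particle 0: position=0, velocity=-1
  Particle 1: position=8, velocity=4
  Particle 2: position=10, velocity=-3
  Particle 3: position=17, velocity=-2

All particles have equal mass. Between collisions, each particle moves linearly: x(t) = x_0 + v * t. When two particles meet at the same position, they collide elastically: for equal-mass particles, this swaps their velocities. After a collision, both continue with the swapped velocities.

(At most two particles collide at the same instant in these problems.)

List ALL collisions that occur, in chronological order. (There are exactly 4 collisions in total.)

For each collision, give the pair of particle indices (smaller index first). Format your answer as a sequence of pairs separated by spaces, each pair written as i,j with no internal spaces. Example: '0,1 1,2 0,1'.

Collision at t=2/7: particles 1 and 2 swap velocities; positions: p0=-2/7 p1=64/7 p2=64/7 p3=115/7; velocities now: v0=-1 v1=-3 v2=4 v3=-2
Collision at t=3/2: particles 2 and 3 swap velocities; positions: p0=-3/2 p1=11/2 p2=14 p3=14; velocities now: v0=-1 v1=-3 v2=-2 v3=4
Collision at t=5: particles 0 and 1 swap velocities; positions: p0=-5 p1=-5 p2=7 p3=28; velocities now: v0=-3 v1=-1 v2=-2 v3=4
Collision at t=17: particles 1 and 2 swap velocities; positions: p0=-41 p1=-17 p2=-17 p3=76; velocities now: v0=-3 v1=-2 v2=-1 v3=4

Answer: 1,2 2,3 0,1 1,2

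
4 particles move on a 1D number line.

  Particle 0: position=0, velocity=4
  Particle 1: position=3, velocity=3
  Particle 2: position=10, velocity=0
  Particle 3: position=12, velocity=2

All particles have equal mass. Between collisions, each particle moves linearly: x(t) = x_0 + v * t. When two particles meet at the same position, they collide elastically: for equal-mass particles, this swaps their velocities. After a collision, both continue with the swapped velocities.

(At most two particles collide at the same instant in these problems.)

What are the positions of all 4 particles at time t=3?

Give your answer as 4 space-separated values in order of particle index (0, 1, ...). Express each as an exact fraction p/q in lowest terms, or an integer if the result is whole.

Collision at t=7/3: particles 1 and 2 swap velocities; positions: p0=28/3 p1=10 p2=10 p3=50/3; velocities now: v0=4 v1=0 v2=3 v3=2
Collision at t=5/2: particles 0 and 1 swap velocities; positions: p0=10 p1=10 p2=21/2 p3=17; velocities now: v0=0 v1=4 v2=3 v3=2
Collision at t=3: particles 1 and 2 swap velocities; positions: p0=10 p1=12 p2=12 p3=18; velocities now: v0=0 v1=3 v2=4 v3=2
Advance to t=3 (no further collisions before then); velocities: v0=0 v1=3 v2=4 v3=2; positions = 10 12 12 18

Answer: 10 12 12 18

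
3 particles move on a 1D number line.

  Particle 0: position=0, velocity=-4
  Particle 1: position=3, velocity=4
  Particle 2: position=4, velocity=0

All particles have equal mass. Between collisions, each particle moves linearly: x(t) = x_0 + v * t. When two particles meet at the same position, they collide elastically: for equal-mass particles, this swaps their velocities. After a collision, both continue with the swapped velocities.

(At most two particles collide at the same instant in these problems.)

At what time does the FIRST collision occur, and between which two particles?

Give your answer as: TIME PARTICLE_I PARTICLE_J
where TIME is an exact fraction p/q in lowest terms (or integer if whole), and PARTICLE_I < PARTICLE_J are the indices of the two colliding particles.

Answer: 1/4 1 2

Derivation:
Pair (0,1): pos 0,3 vel -4,4 -> not approaching (rel speed -8 <= 0)
Pair (1,2): pos 3,4 vel 4,0 -> gap=1, closing at 4/unit, collide at t=1/4
Earliest collision: t=1/4 between 1 and 2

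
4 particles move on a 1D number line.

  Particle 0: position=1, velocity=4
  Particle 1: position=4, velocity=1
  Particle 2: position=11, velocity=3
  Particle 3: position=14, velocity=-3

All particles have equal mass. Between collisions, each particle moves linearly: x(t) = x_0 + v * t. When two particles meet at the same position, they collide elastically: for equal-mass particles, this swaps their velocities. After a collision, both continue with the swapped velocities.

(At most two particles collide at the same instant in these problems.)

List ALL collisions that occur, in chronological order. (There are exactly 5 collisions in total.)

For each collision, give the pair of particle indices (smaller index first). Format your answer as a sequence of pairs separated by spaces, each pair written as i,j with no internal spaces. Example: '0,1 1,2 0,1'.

Collision at t=1/2: particles 2 and 3 swap velocities; positions: p0=3 p1=9/2 p2=25/2 p3=25/2; velocities now: v0=4 v1=1 v2=-3 v3=3
Collision at t=1: particles 0 and 1 swap velocities; positions: p0=5 p1=5 p2=11 p3=14; velocities now: v0=1 v1=4 v2=-3 v3=3
Collision at t=13/7: particles 1 and 2 swap velocities; positions: p0=41/7 p1=59/7 p2=59/7 p3=116/7; velocities now: v0=1 v1=-3 v2=4 v3=3
Collision at t=5/2: particles 0 and 1 swap velocities; positions: p0=13/2 p1=13/2 p2=11 p3=37/2; velocities now: v0=-3 v1=1 v2=4 v3=3
Collision at t=10: particles 2 and 3 swap velocities; positions: p0=-16 p1=14 p2=41 p3=41; velocities now: v0=-3 v1=1 v2=3 v3=4

Answer: 2,3 0,1 1,2 0,1 2,3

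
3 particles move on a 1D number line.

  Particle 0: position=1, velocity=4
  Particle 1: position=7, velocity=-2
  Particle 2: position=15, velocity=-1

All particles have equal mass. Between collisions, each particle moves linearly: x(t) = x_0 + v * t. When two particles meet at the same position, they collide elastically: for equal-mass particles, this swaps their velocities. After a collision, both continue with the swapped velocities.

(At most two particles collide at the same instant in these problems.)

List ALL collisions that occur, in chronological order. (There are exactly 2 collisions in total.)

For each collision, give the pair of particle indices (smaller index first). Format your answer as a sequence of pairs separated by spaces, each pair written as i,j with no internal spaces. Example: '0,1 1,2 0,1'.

Collision at t=1: particles 0 and 1 swap velocities; positions: p0=5 p1=5 p2=14; velocities now: v0=-2 v1=4 v2=-1
Collision at t=14/5: particles 1 and 2 swap velocities; positions: p0=7/5 p1=61/5 p2=61/5; velocities now: v0=-2 v1=-1 v2=4

Answer: 0,1 1,2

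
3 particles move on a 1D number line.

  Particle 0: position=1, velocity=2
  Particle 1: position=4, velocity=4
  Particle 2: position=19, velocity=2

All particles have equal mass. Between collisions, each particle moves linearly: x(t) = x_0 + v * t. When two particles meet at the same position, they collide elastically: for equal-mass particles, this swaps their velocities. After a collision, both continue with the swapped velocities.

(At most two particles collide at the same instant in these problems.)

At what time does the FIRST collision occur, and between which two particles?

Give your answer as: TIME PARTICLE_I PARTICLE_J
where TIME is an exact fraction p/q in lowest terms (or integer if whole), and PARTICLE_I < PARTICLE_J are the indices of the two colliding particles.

Answer: 15/2 1 2

Derivation:
Pair (0,1): pos 1,4 vel 2,4 -> not approaching (rel speed -2 <= 0)
Pair (1,2): pos 4,19 vel 4,2 -> gap=15, closing at 2/unit, collide at t=15/2
Earliest collision: t=15/2 between 1 and 2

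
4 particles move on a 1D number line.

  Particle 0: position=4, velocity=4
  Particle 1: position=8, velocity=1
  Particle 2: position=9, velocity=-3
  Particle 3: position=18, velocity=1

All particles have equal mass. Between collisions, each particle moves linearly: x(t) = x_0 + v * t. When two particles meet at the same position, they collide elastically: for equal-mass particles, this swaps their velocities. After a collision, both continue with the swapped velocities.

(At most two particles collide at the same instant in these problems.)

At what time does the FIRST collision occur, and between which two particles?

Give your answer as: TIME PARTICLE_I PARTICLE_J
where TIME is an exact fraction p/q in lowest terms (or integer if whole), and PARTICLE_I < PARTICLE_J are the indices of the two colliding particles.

Answer: 1/4 1 2

Derivation:
Pair (0,1): pos 4,8 vel 4,1 -> gap=4, closing at 3/unit, collide at t=4/3
Pair (1,2): pos 8,9 vel 1,-3 -> gap=1, closing at 4/unit, collide at t=1/4
Pair (2,3): pos 9,18 vel -3,1 -> not approaching (rel speed -4 <= 0)
Earliest collision: t=1/4 between 1 and 2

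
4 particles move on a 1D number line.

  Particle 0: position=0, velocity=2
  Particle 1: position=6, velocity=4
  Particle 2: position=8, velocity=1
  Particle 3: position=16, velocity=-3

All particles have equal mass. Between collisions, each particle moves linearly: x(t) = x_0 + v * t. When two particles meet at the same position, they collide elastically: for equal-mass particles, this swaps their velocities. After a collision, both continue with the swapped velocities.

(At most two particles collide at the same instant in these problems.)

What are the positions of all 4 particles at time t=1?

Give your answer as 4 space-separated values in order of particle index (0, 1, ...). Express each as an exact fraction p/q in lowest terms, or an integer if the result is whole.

Collision at t=2/3: particles 1 and 2 swap velocities; positions: p0=4/3 p1=26/3 p2=26/3 p3=14; velocities now: v0=2 v1=1 v2=4 v3=-3
Advance to t=1 (no further collisions before then); velocities: v0=2 v1=1 v2=4 v3=-3; positions = 2 9 10 13

Answer: 2 9 10 13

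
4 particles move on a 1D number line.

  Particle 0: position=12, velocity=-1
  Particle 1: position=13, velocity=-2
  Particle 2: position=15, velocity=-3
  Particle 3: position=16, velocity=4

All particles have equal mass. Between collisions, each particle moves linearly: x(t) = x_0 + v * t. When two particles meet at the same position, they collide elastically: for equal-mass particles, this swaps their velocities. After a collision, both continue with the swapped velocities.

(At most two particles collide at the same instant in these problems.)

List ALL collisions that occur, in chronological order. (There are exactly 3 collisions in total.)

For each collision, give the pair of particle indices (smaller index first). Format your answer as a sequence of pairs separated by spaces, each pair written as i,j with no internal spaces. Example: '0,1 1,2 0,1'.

Answer: 0,1 1,2 0,1

Derivation:
Collision at t=1: particles 0 and 1 swap velocities; positions: p0=11 p1=11 p2=12 p3=20; velocities now: v0=-2 v1=-1 v2=-3 v3=4
Collision at t=3/2: particles 1 and 2 swap velocities; positions: p0=10 p1=21/2 p2=21/2 p3=22; velocities now: v0=-2 v1=-3 v2=-1 v3=4
Collision at t=2: particles 0 and 1 swap velocities; positions: p0=9 p1=9 p2=10 p3=24; velocities now: v0=-3 v1=-2 v2=-1 v3=4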